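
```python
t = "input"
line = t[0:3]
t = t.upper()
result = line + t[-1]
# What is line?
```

Trace (tracking line):
t = 'input'  # -> t = 'input'
line = t[0:3]  # -> line = 'inp'
t = t.upper()  # -> t = 'INPUT'
result = line + t[-1]  # -> result = 'inpT'

Answer: 'inp'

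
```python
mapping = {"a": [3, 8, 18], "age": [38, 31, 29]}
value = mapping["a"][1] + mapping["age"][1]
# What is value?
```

Trace (tracking value):
mapping = {'a': [3, 8, 18], 'age': [38, 31, 29]}  # -> mapping = {'a': [3, 8, 18], 'age': [38, 31, 29]}
value = mapping['a'][1] + mapping['age'][1]  # -> value = 39

Answer: 39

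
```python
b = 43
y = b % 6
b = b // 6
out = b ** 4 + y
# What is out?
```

Trace (tracking out):
b = 43  # -> b = 43
y = b % 6  # -> y = 1
b = b // 6  # -> b = 7
out = b ** 4 + y  # -> out = 2402

Answer: 2402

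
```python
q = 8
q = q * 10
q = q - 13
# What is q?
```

Answer: 67

Derivation:
Trace (tracking q):
q = 8  # -> q = 8
q = q * 10  # -> q = 80
q = q - 13  # -> q = 67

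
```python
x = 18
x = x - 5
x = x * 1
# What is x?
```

Answer: 13

Derivation:
Trace (tracking x):
x = 18  # -> x = 18
x = x - 5  # -> x = 13
x = x * 1  # -> x = 13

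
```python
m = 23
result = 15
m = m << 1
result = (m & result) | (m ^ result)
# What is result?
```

Answer: 47

Derivation:
Trace (tracking result):
m = 23  # -> m = 23
result = 15  # -> result = 15
m = m << 1  # -> m = 46
result = m & result | m ^ result  # -> result = 47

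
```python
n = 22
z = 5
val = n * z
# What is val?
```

Answer: 110

Derivation:
Trace (tracking val):
n = 22  # -> n = 22
z = 5  # -> z = 5
val = n * z  # -> val = 110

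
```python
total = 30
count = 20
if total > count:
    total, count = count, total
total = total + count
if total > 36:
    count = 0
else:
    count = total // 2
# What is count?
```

Answer: 0

Derivation:
Trace (tracking count):
total = 30  # -> total = 30
count = 20  # -> count = 20
if total > count:  # condition is True
    total, count = (count, total)  # -> total = 20, count = 30
total = total + count  # -> total = 50
if total > 36:  # condition is True
    count = 0  # -> count = 0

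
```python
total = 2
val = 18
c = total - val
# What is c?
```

Trace (tracking c):
total = 2  # -> total = 2
val = 18  # -> val = 18
c = total - val  # -> c = -16

Answer: -16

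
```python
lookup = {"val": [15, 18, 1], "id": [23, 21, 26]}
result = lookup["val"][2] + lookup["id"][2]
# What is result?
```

Trace (tracking result):
lookup = {'val': [15, 18, 1], 'id': [23, 21, 26]}  # -> lookup = {'val': [15, 18, 1], 'id': [23, 21, 26]}
result = lookup['val'][2] + lookup['id'][2]  # -> result = 27

Answer: 27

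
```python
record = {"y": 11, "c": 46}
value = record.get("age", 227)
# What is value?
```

Answer: 227

Derivation:
Trace (tracking value):
record = {'y': 11, 'c': 46}  # -> record = {'y': 11, 'c': 46}
value = record.get('age', 227)  # -> value = 227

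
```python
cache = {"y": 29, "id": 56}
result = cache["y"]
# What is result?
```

Trace (tracking result):
cache = {'y': 29, 'id': 56}  # -> cache = {'y': 29, 'id': 56}
result = cache['y']  # -> result = 29

Answer: 29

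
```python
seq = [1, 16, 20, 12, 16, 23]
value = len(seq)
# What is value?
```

Answer: 6

Derivation:
Trace (tracking value):
seq = [1, 16, 20, 12, 16, 23]  # -> seq = [1, 16, 20, 12, 16, 23]
value = len(seq)  # -> value = 6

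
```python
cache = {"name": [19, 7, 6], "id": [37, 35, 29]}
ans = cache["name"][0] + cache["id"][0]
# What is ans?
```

Trace (tracking ans):
cache = {'name': [19, 7, 6], 'id': [37, 35, 29]}  # -> cache = {'name': [19, 7, 6], 'id': [37, 35, 29]}
ans = cache['name'][0] + cache['id'][0]  # -> ans = 56

Answer: 56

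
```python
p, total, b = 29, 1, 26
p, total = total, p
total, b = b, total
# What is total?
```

Trace (tracking total):
p, total, b = (29, 1, 26)  # -> p = 29, total = 1, b = 26
p, total = (total, p)  # -> p = 1, total = 29
total, b = (b, total)  # -> total = 26, b = 29

Answer: 26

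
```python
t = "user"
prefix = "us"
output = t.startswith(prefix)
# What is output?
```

Answer: True

Derivation:
Trace (tracking output):
t = 'user'  # -> t = 'user'
prefix = 'us'  # -> prefix = 'us'
output = t.startswith(prefix)  # -> output = True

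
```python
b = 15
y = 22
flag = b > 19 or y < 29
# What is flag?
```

Trace (tracking flag):
b = 15  # -> b = 15
y = 22  # -> y = 22
flag = b > 19 or y < 29  # -> flag = True

Answer: True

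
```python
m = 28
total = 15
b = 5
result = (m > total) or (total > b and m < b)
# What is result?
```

Answer: True

Derivation:
Trace (tracking result):
m = 28  # -> m = 28
total = 15  # -> total = 15
b = 5  # -> b = 5
result = m > total or (total > b and m < b)  # -> result = True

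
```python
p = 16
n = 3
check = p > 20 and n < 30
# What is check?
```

Answer: False

Derivation:
Trace (tracking check):
p = 16  # -> p = 16
n = 3  # -> n = 3
check = p > 20 and n < 30  # -> check = False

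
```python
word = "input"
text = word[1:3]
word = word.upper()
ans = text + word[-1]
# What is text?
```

Answer: 'np'

Derivation:
Trace (tracking text):
word = 'input'  # -> word = 'input'
text = word[1:3]  # -> text = 'np'
word = word.upper()  # -> word = 'INPUT'
ans = text + word[-1]  # -> ans = 'npT'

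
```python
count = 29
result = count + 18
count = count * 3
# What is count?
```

Trace (tracking count):
count = 29  # -> count = 29
result = count + 18  # -> result = 47
count = count * 3  # -> count = 87

Answer: 87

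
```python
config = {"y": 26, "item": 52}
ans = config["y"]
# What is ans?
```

Trace (tracking ans):
config = {'y': 26, 'item': 52}  # -> config = {'y': 26, 'item': 52}
ans = config['y']  # -> ans = 26

Answer: 26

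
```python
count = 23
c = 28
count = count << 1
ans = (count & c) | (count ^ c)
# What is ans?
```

Trace (tracking ans):
count = 23  # -> count = 23
c = 28  # -> c = 28
count = count << 1  # -> count = 46
ans = count & c | count ^ c  # -> ans = 62

Answer: 62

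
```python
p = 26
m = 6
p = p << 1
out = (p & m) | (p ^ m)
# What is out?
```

Answer: 54

Derivation:
Trace (tracking out):
p = 26  # -> p = 26
m = 6  # -> m = 6
p = p << 1  # -> p = 52
out = p & m | p ^ m  # -> out = 54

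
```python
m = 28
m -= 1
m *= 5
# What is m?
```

Trace (tracking m):
m = 28  # -> m = 28
m -= 1  # -> m = 27
m *= 5  # -> m = 135

Answer: 135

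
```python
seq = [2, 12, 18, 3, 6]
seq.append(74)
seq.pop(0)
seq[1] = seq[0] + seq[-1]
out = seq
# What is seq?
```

Trace (tracking seq):
seq = [2, 12, 18, 3, 6]  # -> seq = [2, 12, 18, 3, 6]
seq.append(74)  # -> seq = [2, 12, 18, 3, 6, 74]
seq.pop(0)  # -> seq = [12, 18, 3, 6, 74]
seq[1] = seq[0] + seq[-1]  # -> seq = [12, 86, 3, 6, 74]
out = seq  # -> out = [12, 86, 3, 6, 74]

Answer: [12, 86, 3, 6, 74]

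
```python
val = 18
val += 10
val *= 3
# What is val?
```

Answer: 84

Derivation:
Trace (tracking val):
val = 18  # -> val = 18
val += 10  # -> val = 28
val *= 3  # -> val = 84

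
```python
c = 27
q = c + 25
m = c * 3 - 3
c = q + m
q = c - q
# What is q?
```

Trace (tracking q):
c = 27  # -> c = 27
q = c + 25  # -> q = 52
m = c * 3 - 3  # -> m = 78
c = q + m  # -> c = 130
q = c - q  # -> q = 78

Answer: 78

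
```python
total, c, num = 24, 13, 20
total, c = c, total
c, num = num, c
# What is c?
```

Answer: 20

Derivation:
Trace (tracking c):
total, c, num = (24, 13, 20)  # -> total = 24, c = 13, num = 20
total, c = (c, total)  # -> total = 13, c = 24
c, num = (num, c)  # -> c = 20, num = 24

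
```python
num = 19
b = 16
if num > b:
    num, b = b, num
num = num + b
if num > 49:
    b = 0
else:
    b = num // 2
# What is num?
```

Answer: 35

Derivation:
Trace (tracking num):
num = 19  # -> num = 19
b = 16  # -> b = 16
if num > b:  # condition is True
    num, b = (b, num)  # -> num = 16, b = 19
num = num + b  # -> num = 35
if num > 49:  # condition is False
else:
    b = num // 2  # -> b = 17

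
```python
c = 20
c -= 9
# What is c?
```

Answer: 11

Derivation:
Trace (tracking c):
c = 20  # -> c = 20
c -= 9  # -> c = 11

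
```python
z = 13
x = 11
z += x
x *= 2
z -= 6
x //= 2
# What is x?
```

Answer: 11

Derivation:
Trace (tracking x):
z = 13  # -> z = 13
x = 11  # -> x = 11
z += x  # -> z = 24
x *= 2  # -> x = 22
z -= 6  # -> z = 18
x //= 2  # -> x = 11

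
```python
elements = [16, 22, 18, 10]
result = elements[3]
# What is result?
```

Answer: 10

Derivation:
Trace (tracking result):
elements = [16, 22, 18, 10]  # -> elements = [16, 22, 18, 10]
result = elements[3]  # -> result = 10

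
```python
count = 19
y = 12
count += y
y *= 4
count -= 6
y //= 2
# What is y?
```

Trace (tracking y):
count = 19  # -> count = 19
y = 12  # -> y = 12
count += y  # -> count = 31
y *= 4  # -> y = 48
count -= 6  # -> count = 25
y //= 2  # -> y = 24

Answer: 24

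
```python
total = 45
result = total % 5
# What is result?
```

Trace (tracking result):
total = 45  # -> total = 45
result = total % 5  # -> result = 0

Answer: 0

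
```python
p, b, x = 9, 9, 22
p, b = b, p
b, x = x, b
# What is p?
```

Answer: 9

Derivation:
Trace (tracking p):
p, b, x = (9, 9, 22)  # -> p = 9, b = 9, x = 22
p, b = (b, p)  # -> p = 9, b = 9
b, x = (x, b)  # -> b = 22, x = 9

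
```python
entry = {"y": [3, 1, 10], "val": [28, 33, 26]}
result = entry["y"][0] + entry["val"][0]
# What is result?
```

Answer: 31

Derivation:
Trace (tracking result):
entry = {'y': [3, 1, 10], 'val': [28, 33, 26]}  # -> entry = {'y': [3, 1, 10], 'val': [28, 33, 26]}
result = entry['y'][0] + entry['val'][0]  # -> result = 31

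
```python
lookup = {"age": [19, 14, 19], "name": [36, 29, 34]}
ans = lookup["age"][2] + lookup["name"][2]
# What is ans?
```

Trace (tracking ans):
lookup = {'age': [19, 14, 19], 'name': [36, 29, 34]}  # -> lookup = {'age': [19, 14, 19], 'name': [36, 29, 34]}
ans = lookup['age'][2] + lookup['name'][2]  # -> ans = 53

Answer: 53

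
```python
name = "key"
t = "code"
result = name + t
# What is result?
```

Trace (tracking result):
name = 'key'  # -> name = 'key'
t = 'code'  # -> t = 'code'
result = name + t  # -> result = 'keycode'

Answer: 'keycode'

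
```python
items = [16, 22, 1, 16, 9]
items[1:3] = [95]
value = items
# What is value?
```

Answer: [16, 95, 16, 9]

Derivation:
Trace (tracking value):
items = [16, 22, 1, 16, 9]  # -> items = [16, 22, 1, 16, 9]
items[1:3] = [95]  # -> items = [16, 95, 16, 9]
value = items  # -> value = [16, 95, 16, 9]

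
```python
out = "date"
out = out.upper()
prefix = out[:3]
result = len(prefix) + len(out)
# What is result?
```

Trace (tracking result):
out = 'date'  # -> out = 'date'
out = out.upper()  # -> out = 'DATE'
prefix = out[:3]  # -> prefix = 'DAT'
result = len(prefix) + len(out)  # -> result = 7

Answer: 7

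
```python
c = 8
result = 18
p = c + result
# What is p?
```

Answer: 26

Derivation:
Trace (tracking p):
c = 8  # -> c = 8
result = 18  # -> result = 18
p = c + result  # -> p = 26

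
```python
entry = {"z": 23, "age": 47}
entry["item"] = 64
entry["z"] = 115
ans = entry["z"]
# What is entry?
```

Answer: {'z': 115, 'age': 47, 'item': 64}

Derivation:
Trace (tracking entry):
entry = {'z': 23, 'age': 47}  # -> entry = {'z': 23, 'age': 47}
entry['item'] = 64  # -> entry = {'z': 23, 'age': 47, 'item': 64}
entry['z'] = 115  # -> entry = {'z': 115, 'age': 47, 'item': 64}
ans = entry['z']  # -> ans = 115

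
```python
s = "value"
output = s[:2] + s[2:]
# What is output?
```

Trace (tracking output):
s = 'value'  # -> s = 'value'
output = s[:2] + s[2:]  # -> output = 'value'

Answer: 'value'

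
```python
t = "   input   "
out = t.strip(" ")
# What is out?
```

Trace (tracking out):
t = '   input   '  # -> t = '   input   '
out = t.strip(' ')  # -> out = 'input'

Answer: 'input'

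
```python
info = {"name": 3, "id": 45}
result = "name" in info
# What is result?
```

Trace (tracking result):
info = {'name': 3, 'id': 45}  # -> info = {'name': 3, 'id': 45}
result = 'name' in info  # -> result = True

Answer: True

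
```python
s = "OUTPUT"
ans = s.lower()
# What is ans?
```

Trace (tracking ans):
s = 'OUTPUT'  # -> s = 'OUTPUT'
ans = s.lower()  # -> ans = 'output'

Answer: 'output'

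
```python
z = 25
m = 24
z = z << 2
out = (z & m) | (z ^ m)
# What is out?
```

Answer: 124

Derivation:
Trace (tracking out):
z = 25  # -> z = 25
m = 24  # -> m = 24
z = z << 2  # -> z = 100
out = z & m | z ^ m  # -> out = 124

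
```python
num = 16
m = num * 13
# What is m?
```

Trace (tracking m):
num = 16  # -> num = 16
m = num * 13  # -> m = 208

Answer: 208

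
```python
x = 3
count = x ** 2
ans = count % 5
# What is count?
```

Answer: 9

Derivation:
Trace (tracking count):
x = 3  # -> x = 3
count = x ** 2  # -> count = 9
ans = count % 5  # -> ans = 4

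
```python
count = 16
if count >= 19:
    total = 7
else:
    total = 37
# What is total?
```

Trace (tracking total):
count = 16  # -> count = 16
if count >= 19:  # condition is False
else:
    total = 37  # -> total = 37

Answer: 37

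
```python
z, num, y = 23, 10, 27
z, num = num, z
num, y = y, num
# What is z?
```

Trace (tracking z):
z, num, y = (23, 10, 27)  # -> z = 23, num = 10, y = 27
z, num = (num, z)  # -> z = 10, num = 23
num, y = (y, num)  # -> num = 27, y = 23

Answer: 10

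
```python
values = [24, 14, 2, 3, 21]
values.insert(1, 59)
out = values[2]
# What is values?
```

Answer: [24, 59, 14, 2, 3, 21]

Derivation:
Trace (tracking values):
values = [24, 14, 2, 3, 21]  # -> values = [24, 14, 2, 3, 21]
values.insert(1, 59)  # -> values = [24, 59, 14, 2, 3, 21]
out = values[2]  # -> out = 14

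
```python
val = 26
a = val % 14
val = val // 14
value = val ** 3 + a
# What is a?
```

Answer: 12

Derivation:
Trace (tracking a):
val = 26  # -> val = 26
a = val % 14  # -> a = 12
val = val // 14  # -> val = 1
value = val ** 3 + a  # -> value = 13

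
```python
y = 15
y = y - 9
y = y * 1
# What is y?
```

Answer: 6

Derivation:
Trace (tracking y):
y = 15  # -> y = 15
y = y - 9  # -> y = 6
y = y * 1  # -> y = 6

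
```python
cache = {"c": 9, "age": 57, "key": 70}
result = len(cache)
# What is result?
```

Trace (tracking result):
cache = {'c': 9, 'age': 57, 'key': 70}  # -> cache = {'c': 9, 'age': 57, 'key': 70}
result = len(cache)  # -> result = 3

Answer: 3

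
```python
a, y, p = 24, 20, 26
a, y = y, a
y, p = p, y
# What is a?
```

Trace (tracking a):
a, y, p = (24, 20, 26)  # -> a = 24, y = 20, p = 26
a, y = (y, a)  # -> a = 20, y = 24
y, p = (p, y)  # -> y = 26, p = 24

Answer: 20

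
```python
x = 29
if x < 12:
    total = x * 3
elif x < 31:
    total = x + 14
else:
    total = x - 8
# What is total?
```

Answer: 43

Derivation:
Trace (tracking total):
x = 29  # -> x = 29
if x < 12:  # condition is False
elif x < 31:  # condition is True
    total = x + 14  # -> total = 43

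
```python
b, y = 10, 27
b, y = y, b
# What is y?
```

Answer: 10

Derivation:
Trace (tracking y):
b, y = (10, 27)  # -> b = 10, y = 27
b, y = (y, b)  # -> b = 27, y = 10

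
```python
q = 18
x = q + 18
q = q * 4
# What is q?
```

Answer: 72

Derivation:
Trace (tracking q):
q = 18  # -> q = 18
x = q + 18  # -> x = 36
q = q * 4  # -> q = 72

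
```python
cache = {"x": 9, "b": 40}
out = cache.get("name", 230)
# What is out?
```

Trace (tracking out):
cache = {'x': 9, 'b': 40}  # -> cache = {'x': 9, 'b': 40}
out = cache.get('name', 230)  # -> out = 230

Answer: 230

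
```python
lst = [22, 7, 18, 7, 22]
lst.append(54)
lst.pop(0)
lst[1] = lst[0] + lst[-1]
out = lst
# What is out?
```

Trace (tracking out):
lst = [22, 7, 18, 7, 22]  # -> lst = [22, 7, 18, 7, 22]
lst.append(54)  # -> lst = [22, 7, 18, 7, 22, 54]
lst.pop(0)  # -> lst = [7, 18, 7, 22, 54]
lst[1] = lst[0] + lst[-1]  # -> lst = [7, 61, 7, 22, 54]
out = lst  # -> out = [7, 61, 7, 22, 54]

Answer: [7, 61, 7, 22, 54]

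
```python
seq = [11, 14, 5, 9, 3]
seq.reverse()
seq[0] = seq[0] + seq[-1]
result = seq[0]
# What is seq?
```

Trace (tracking seq):
seq = [11, 14, 5, 9, 3]  # -> seq = [11, 14, 5, 9, 3]
seq.reverse()  # -> seq = [3, 9, 5, 14, 11]
seq[0] = seq[0] + seq[-1]  # -> seq = [14, 9, 5, 14, 11]
result = seq[0]  # -> result = 14

Answer: [14, 9, 5, 14, 11]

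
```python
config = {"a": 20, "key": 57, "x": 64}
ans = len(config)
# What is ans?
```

Answer: 3

Derivation:
Trace (tracking ans):
config = {'a': 20, 'key': 57, 'x': 64}  # -> config = {'a': 20, 'key': 57, 'x': 64}
ans = len(config)  # -> ans = 3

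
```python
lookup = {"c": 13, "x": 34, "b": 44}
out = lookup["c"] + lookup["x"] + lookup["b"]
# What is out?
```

Trace (tracking out):
lookup = {'c': 13, 'x': 34, 'b': 44}  # -> lookup = {'c': 13, 'x': 34, 'b': 44}
out = lookup['c'] + lookup['x'] + lookup['b']  # -> out = 91

Answer: 91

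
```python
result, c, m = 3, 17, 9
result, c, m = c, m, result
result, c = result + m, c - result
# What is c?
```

Answer: -8

Derivation:
Trace (tracking c):
result, c, m = (3, 17, 9)  # -> result = 3, c = 17, m = 9
result, c, m = (c, m, result)  # -> result = 17, c = 9, m = 3
result, c = (result + m, c - result)  # -> result = 20, c = -8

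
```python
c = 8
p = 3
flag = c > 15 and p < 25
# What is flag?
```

Answer: False

Derivation:
Trace (tracking flag):
c = 8  # -> c = 8
p = 3  # -> p = 3
flag = c > 15 and p < 25  # -> flag = False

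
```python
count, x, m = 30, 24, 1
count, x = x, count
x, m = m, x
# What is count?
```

Trace (tracking count):
count, x, m = (30, 24, 1)  # -> count = 30, x = 24, m = 1
count, x = (x, count)  # -> count = 24, x = 30
x, m = (m, x)  # -> x = 1, m = 30

Answer: 24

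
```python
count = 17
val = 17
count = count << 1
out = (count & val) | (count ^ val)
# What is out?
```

Answer: 51

Derivation:
Trace (tracking out):
count = 17  # -> count = 17
val = 17  # -> val = 17
count = count << 1  # -> count = 34
out = count & val | count ^ val  # -> out = 51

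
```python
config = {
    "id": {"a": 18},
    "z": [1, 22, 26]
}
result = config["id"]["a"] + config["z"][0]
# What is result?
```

Trace (tracking result):
config = {'id': {'a': 18}, 'z': [1, 22, 26]}  # -> config = {'id': {'a': 18}, 'z': [1, 22, 26]}
result = config['id']['a'] + config['z'][0]  # -> result = 19

Answer: 19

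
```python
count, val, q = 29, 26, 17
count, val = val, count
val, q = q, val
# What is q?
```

Answer: 29

Derivation:
Trace (tracking q):
count, val, q = (29, 26, 17)  # -> count = 29, val = 26, q = 17
count, val = (val, count)  # -> count = 26, val = 29
val, q = (q, val)  # -> val = 17, q = 29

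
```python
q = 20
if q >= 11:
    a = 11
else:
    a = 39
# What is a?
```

Trace (tracking a):
q = 20  # -> q = 20
if q >= 11:  # condition is True
    a = 11  # -> a = 11

Answer: 11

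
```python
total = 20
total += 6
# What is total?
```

Trace (tracking total):
total = 20  # -> total = 20
total += 6  # -> total = 26

Answer: 26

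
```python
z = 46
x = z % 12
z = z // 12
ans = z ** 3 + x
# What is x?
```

Answer: 10

Derivation:
Trace (tracking x):
z = 46  # -> z = 46
x = z % 12  # -> x = 10
z = z // 12  # -> z = 3
ans = z ** 3 + x  # -> ans = 37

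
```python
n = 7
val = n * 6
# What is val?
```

Trace (tracking val):
n = 7  # -> n = 7
val = n * 6  # -> val = 42

Answer: 42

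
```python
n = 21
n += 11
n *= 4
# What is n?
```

Trace (tracking n):
n = 21  # -> n = 21
n += 11  # -> n = 32
n *= 4  # -> n = 128

Answer: 128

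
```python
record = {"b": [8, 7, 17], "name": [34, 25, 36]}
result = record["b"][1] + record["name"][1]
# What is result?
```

Trace (tracking result):
record = {'b': [8, 7, 17], 'name': [34, 25, 36]}  # -> record = {'b': [8, 7, 17], 'name': [34, 25, 36]}
result = record['b'][1] + record['name'][1]  # -> result = 32

Answer: 32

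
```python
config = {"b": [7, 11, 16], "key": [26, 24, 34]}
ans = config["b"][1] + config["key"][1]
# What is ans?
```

Answer: 35

Derivation:
Trace (tracking ans):
config = {'b': [7, 11, 16], 'key': [26, 24, 34]}  # -> config = {'b': [7, 11, 16], 'key': [26, 24, 34]}
ans = config['b'][1] + config['key'][1]  # -> ans = 35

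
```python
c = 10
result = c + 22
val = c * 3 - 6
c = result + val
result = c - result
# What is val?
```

Answer: 24

Derivation:
Trace (tracking val):
c = 10  # -> c = 10
result = c + 22  # -> result = 32
val = c * 3 - 6  # -> val = 24
c = result + val  # -> c = 56
result = c - result  # -> result = 24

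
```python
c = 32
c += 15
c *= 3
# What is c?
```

Answer: 141

Derivation:
Trace (tracking c):
c = 32  # -> c = 32
c += 15  # -> c = 47
c *= 3  # -> c = 141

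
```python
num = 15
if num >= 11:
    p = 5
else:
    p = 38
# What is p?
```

Answer: 5

Derivation:
Trace (tracking p):
num = 15  # -> num = 15
if num >= 11:  # condition is True
    p = 5  # -> p = 5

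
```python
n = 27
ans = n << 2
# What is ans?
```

Trace (tracking ans):
n = 27  # -> n = 27
ans = n << 2  # -> ans = 108

Answer: 108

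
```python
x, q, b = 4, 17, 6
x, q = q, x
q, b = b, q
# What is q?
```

Answer: 6

Derivation:
Trace (tracking q):
x, q, b = (4, 17, 6)  # -> x = 4, q = 17, b = 6
x, q = (q, x)  # -> x = 17, q = 4
q, b = (b, q)  # -> q = 6, b = 4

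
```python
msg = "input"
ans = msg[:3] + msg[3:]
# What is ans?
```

Answer: 'input'

Derivation:
Trace (tracking ans):
msg = 'input'  # -> msg = 'input'
ans = msg[:3] + msg[3:]  # -> ans = 'input'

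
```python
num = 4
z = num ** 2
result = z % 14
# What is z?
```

Answer: 16

Derivation:
Trace (tracking z):
num = 4  # -> num = 4
z = num ** 2  # -> z = 16
result = z % 14  # -> result = 2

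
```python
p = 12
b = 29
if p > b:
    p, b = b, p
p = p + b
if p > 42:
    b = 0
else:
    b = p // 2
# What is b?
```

Answer: 20

Derivation:
Trace (tracking b):
p = 12  # -> p = 12
b = 29  # -> b = 29
if p > b:  # condition is False
p = p + b  # -> p = 41
if p > 42:  # condition is False
else:
    b = p // 2  # -> b = 20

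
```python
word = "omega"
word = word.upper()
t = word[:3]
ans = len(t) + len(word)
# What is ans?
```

Answer: 8

Derivation:
Trace (tracking ans):
word = 'omega'  # -> word = 'omega'
word = word.upper()  # -> word = 'OMEGA'
t = word[:3]  # -> t = 'OME'
ans = len(t) + len(word)  # -> ans = 8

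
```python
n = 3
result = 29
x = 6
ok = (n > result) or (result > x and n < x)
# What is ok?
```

Trace (tracking ok):
n = 3  # -> n = 3
result = 29  # -> result = 29
x = 6  # -> x = 6
ok = n > result or (result > x and n < x)  # -> ok = True

Answer: True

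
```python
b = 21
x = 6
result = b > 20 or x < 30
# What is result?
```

Answer: True

Derivation:
Trace (tracking result):
b = 21  # -> b = 21
x = 6  # -> x = 6
result = b > 20 or x < 30  # -> result = True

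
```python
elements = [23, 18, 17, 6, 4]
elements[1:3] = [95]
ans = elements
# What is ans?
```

Trace (tracking ans):
elements = [23, 18, 17, 6, 4]  # -> elements = [23, 18, 17, 6, 4]
elements[1:3] = [95]  # -> elements = [23, 95, 6, 4]
ans = elements  # -> ans = [23, 95, 6, 4]

Answer: [23, 95, 6, 4]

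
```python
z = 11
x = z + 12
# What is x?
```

Answer: 23

Derivation:
Trace (tracking x):
z = 11  # -> z = 11
x = z + 12  # -> x = 23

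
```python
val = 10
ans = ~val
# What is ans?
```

Answer: -11

Derivation:
Trace (tracking ans):
val = 10  # -> val = 10
ans = ~val  # -> ans = -11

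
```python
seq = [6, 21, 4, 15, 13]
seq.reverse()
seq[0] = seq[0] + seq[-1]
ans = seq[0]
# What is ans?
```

Answer: 19

Derivation:
Trace (tracking ans):
seq = [6, 21, 4, 15, 13]  # -> seq = [6, 21, 4, 15, 13]
seq.reverse()  # -> seq = [13, 15, 4, 21, 6]
seq[0] = seq[0] + seq[-1]  # -> seq = [19, 15, 4, 21, 6]
ans = seq[0]  # -> ans = 19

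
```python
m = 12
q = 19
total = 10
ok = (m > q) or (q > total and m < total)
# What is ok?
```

Trace (tracking ok):
m = 12  # -> m = 12
q = 19  # -> q = 19
total = 10  # -> total = 10
ok = m > q or (q > total and m < total)  # -> ok = False

Answer: False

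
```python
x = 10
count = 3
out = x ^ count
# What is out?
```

Answer: 9

Derivation:
Trace (tracking out):
x = 10  # -> x = 10
count = 3  # -> count = 3
out = x ^ count  # -> out = 9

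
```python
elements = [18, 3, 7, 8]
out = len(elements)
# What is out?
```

Answer: 4

Derivation:
Trace (tracking out):
elements = [18, 3, 7, 8]  # -> elements = [18, 3, 7, 8]
out = len(elements)  # -> out = 4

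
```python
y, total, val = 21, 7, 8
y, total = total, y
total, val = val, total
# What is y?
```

Trace (tracking y):
y, total, val = (21, 7, 8)  # -> y = 21, total = 7, val = 8
y, total = (total, y)  # -> y = 7, total = 21
total, val = (val, total)  # -> total = 8, val = 21

Answer: 7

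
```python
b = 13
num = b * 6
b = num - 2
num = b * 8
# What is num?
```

Answer: 608

Derivation:
Trace (tracking num):
b = 13  # -> b = 13
num = b * 6  # -> num = 78
b = num - 2  # -> b = 76
num = b * 8  # -> num = 608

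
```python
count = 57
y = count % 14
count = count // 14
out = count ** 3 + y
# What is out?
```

Trace (tracking out):
count = 57  # -> count = 57
y = count % 14  # -> y = 1
count = count // 14  # -> count = 4
out = count ** 3 + y  # -> out = 65

Answer: 65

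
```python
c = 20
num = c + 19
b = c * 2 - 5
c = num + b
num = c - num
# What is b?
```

Answer: 35

Derivation:
Trace (tracking b):
c = 20  # -> c = 20
num = c + 19  # -> num = 39
b = c * 2 - 5  # -> b = 35
c = num + b  # -> c = 74
num = c - num  # -> num = 35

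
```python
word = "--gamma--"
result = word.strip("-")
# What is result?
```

Answer: 'gamma'

Derivation:
Trace (tracking result):
word = '--gamma--'  # -> word = '--gamma--'
result = word.strip('-')  # -> result = 'gamma'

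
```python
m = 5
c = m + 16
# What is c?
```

Answer: 21

Derivation:
Trace (tracking c):
m = 5  # -> m = 5
c = m + 16  # -> c = 21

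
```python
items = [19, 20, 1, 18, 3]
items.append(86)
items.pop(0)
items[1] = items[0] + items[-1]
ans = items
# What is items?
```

Trace (tracking items):
items = [19, 20, 1, 18, 3]  # -> items = [19, 20, 1, 18, 3]
items.append(86)  # -> items = [19, 20, 1, 18, 3, 86]
items.pop(0)  # -> items = [20, 1, 18, 3, 86]
items[1] = items[0] + items[-1]  # -> items = [20, 106, 18, 3, 86]
ans = items  # -> ans = [20, 106, 18, 3, 86]

Answer: [20, 106, 18, 3, 86]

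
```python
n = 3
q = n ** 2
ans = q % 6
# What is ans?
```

Trace (tracking ans):
n = 3  # -> n = 3
q = n ** 2  # -> q = 9
ans = q % 6  # -> ans = 3

Answer: 3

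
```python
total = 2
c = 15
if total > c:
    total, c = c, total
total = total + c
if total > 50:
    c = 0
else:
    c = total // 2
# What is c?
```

Answer: 8

Derivation:
Trace (tracking c):
total = 2  # -> total = 2
c = 15  # -> c = 15
if total > c:  # condition is False
total = total + c  # -> total = 17
if total > 50:  # condition is False
else:
    c = total // 2  # -> c = 8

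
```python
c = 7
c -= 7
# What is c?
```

Answer: 0

Derivation:
Trace (tracking c):
c = 7  # -> c = 7
c -= 7  # -> c = 0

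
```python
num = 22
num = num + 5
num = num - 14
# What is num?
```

Trace (tracking num):
num = 22  # -> num = 22
num = num + 5  # -> num = 27
num = num - 14  # -> num = 13

Answer: 13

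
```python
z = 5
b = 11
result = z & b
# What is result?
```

Trace (tracking result):
z = 5  # -> z = 5
b = 11  # -> b = 11
result = z & b  # -> result = 1

Answer: 1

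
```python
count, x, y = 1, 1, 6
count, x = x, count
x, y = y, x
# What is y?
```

Trace (tracking y):
count, x, y = (1, 1, 6)  # -> count = 1, x = 1, y = 6
count, x = (x, count)  # -> count = 1, x = 1
x, y = (y, x)  # -> x = 6, y = 1

Answer: 1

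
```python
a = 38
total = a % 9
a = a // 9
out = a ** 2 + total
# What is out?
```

Answer: 18

Derivation:
Trace (tracking out):
a = 38  # -> a = 38
total = a % 9  # -> total = 2
a = a // 9  # -> a = 4
out = a ** 2 + total  # -> out = 18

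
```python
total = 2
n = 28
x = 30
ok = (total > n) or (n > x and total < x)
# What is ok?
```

Answer: False

Derivation:
Trace (tracking ok):
total = 2  # -> total = 2
n = 28  # -> n = 28
x = 30  # -> x = 30
ok = total > n or (n > x and total < x)  # -> ok = False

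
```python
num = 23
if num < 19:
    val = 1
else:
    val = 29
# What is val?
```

Answer: 29

Derivation:
Trace (tracking val):
num = 23  # -> num = 23
if num < 19:  # condition is False
else:
    val = 29  # -> val = 29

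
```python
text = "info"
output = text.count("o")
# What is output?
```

Trace (tracking output):
text = 'info'  # -> text = 'info'
output = text.count('o')  # -> output = 1

Answer: 1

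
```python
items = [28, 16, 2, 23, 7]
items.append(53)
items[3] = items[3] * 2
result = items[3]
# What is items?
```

Trace (tracking items):
items = [28, 16, 2, 23, 7]  # -> items = [28, 16, 2, 23, 7]
items.append(53)  # -> items = [28, 16, 2, 23, 7, 53]
items[3] = items[3] * 2  # -> items = [28, 16, 2, 46, 7, 53]
result = items[3]  # -> result = 46

Answer: [28, 16, 2, 46, 7, 53]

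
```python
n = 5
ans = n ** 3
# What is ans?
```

Trace (tracking ans):
n = 5  # -> n = 5
ans = n ** 3  # -> ans = 125

Answer: 125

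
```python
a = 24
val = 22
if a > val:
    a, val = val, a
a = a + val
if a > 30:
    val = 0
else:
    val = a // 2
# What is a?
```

Trace (tracking a):
a = 24  # -> a = 24
val = 22  # -> val = 22
if a > val:  # condition is True
    a, val = (val, a)  # -> a = 22, val = 24
a = a + val  # -> a = 46
if a > 30:  # condition is True
    val = 0  # -> val = 0

Answer: 46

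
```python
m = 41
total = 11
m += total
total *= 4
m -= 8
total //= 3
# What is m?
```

Trace (tracking m):
m = 41  # -> m = 41
total = 11  # -> total = 11
m += total  # -> m = 52
total *= 4  # -> total = 44
m -= 8  # -> m = 44
total //= 3  # -> total = 14

Answer: 44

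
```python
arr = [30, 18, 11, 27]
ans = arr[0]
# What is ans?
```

Answer: 30

Derivation:
Trace (tracking ans):
arr = [30, 18, 11, 27]  # -> arr = [30, 18, 11, 27]
ans = arr[0]  # -> ans = 30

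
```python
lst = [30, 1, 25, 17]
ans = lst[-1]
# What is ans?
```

Trace (tracking ans):
lst = [30, 1, 25, 17]  # -> lst = [30, 1, 25, 17]
ans = lst[-1]  # -> ans = 17

Answer: 17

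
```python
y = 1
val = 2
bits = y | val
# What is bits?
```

Answer: 3

Derivation:
Trace (tracking bits):
y = 1  # -> y = 1
val = 2  # -> val = 2
bits = y | val  # -> bits = 3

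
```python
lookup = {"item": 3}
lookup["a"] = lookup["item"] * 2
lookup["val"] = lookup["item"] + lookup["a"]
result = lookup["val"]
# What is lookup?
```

Trace (tracking lookup):
lookup = {'item': 3}  # -> lookup = {'item': 3}
lookup['a'] = lookup['item'] * 2  # -> lookup = {'item': 3, 'a': 6}
lookup['val'] = lookup['item'] + lookup['a']  # -> lookup = {'item': 3, 'a': 6, 'val': 9}
result = lookup['val']  # -> result = 9

Answer: {'item': 3, 'a': 6, 'val': 9}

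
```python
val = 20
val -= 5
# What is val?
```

Trace (tracking val):
val = 20  # -> val = 20
val -= 5  # -> val = 15

Answer: 15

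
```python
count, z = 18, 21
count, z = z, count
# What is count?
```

Answer: 21

Derivation:
Trace (tracking count):
count, z = (18, 21)  # -> count = 18, z = 21
count, z = (z, count)  # -> count = 21, z = 18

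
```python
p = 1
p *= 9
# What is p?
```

Trace (tracking p):
p = 1  # -> p = 1
p *= 9  # -> p = 9

Answer: 9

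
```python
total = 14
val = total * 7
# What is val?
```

Answer: 98

Derivation:
Trace (tracking val):
total = 14  # -> total = 14
val = total * 7  # -> val = 98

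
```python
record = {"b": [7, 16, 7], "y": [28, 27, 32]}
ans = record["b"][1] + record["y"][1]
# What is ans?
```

Trace (tracking ans):
record = {'b': [7, 16, 7], 'y': [28, 27, 32]}  # -> record = {'b': [7, 16, 7], 'y': [28, 27, 32]}
ans = record['b'][1] + record['y'][1]  # -> ans = 43

Answer: 43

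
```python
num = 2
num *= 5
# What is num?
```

Trace (tracking num):
num = 2  # -> num = 2
num *= 5  # -> num = 10

Answer: 10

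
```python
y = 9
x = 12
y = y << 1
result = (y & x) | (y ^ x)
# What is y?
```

Trace (tracking y):
y = 9  # -> y = 9
x = 12  # -> x = 12
y = y << 1  # -> y = 18
result = y & x | y ^ x  # -> result = 30

Answer: 18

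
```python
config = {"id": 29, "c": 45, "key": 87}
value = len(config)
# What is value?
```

Answer: 3

Derivation:
Trace (tracking value):
config = {'id': 29, 'c': 45, 'key': 87}  # -> config = {'id': 29, 'c': 45, 'key': 87}
value = len(config)  # -> value = 3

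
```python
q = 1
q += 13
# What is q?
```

Answer: 14

Derivation:
Trace (tracking q):
q = 1  # -> q = 1
q += 13  # -> q = 14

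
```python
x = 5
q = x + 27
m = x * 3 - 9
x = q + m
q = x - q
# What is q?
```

Trace (tracking q):
x = 5  # -> x = 5
q = x + 27  # -> q = 32
m = x * 3 - 9  # -> m = 6
x = q + m  # -> x = 38
q = x - q  # -> q = 6

Answer: 6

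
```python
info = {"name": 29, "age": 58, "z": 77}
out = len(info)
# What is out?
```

Trace (tracking out):
info = {'name': 29, 'age': 58, 'z': 77}  # -> info = {'name': 29, 'age': 58, 'z': 77}
out = len(info)  # -> out = 3

Answer: 3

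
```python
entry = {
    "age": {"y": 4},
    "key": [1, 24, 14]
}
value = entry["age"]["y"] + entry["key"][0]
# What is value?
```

Trace (tracking value):
entry = {'age': {'y': 4}, 'key': [1, 24, 14]}  # -> entry = {'age': {'y': 4}, 'key': [1, 24, 14]}
value = entry['age']['y'] + entry['key'][0]  # -> value = 5

Answer: 5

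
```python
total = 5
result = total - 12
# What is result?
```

Answer: -7

Derivation:
Trace (tracking result):
total = 5  # -> total = 5
result = total - 12  # -> result = -7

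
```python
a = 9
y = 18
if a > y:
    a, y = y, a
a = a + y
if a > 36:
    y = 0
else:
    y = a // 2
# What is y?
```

Answer: 13

Derivation:
Trace (tracking y):
a = 9  # -> a = 9
y = 18  # -> y = 18
if a > y:  # condition is False
a = a + y  # -> a = 27
if a > 36:  # condition is False
else:
    y = a // 2  # -> y = 13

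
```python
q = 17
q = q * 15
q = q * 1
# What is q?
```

Trace (tracking q):
q = 17  # -> q = 17
q = q * 15  # -> q = 255
q = q * 1  # -> q = 255

Answer: 255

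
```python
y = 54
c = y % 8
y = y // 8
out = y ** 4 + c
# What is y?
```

Trace (tracking y):
y = 54  # -> y = 54
c = y % 8  # -> c = 6
y = y // 8  # -> y = 6
out = y ** 4 + c  # -> out = 1302

Answer: 6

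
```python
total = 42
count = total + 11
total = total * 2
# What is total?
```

Trace (tracking total):
total = 42  # -> total = 42
count = total + 11  # -> count = 53
total = total * 2  # -> total = 84

Answer: 84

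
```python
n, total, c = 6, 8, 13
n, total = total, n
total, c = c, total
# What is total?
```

Answer: 13

Derivation:
Trace (tracking total):
n, total, c = (6, 8, 13)  # -> n = 6, total = 8, c = 13
n, total = (total, n)  # -> n = 8, total = 6
total, c = (c, total)  # -> total = 13, c = 6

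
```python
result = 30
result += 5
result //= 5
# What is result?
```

Trace (tracking result):
result = 30  # -> result = 30
result += 5  # -> result = 35
result //= 5  # -> result = 7

Answer: 7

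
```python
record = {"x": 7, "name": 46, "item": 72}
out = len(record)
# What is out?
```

Answer: 3

Derivation:
Trace (tracking out):
record = {'x': 7, 'name': 46, 'item': 72}  # -> record = {'x': 7, 'name': 46, 'item': 72}
out = len(record)  # -> out = 3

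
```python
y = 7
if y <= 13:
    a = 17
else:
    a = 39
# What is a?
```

Answer: 17

Derivation:
Trace (tracking a):
y = 7  # -> y = 7
if y <= 13:  # condition is True
    a = 17  # -> a = 17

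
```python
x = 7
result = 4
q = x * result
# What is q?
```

Trace (tracking q):
x = 7  # -> x = 7
result = 4  # -> result = 4
q = x * result  # -> q = 28

Answer: 28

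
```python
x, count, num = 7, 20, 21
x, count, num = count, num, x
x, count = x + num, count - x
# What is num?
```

Trace (tracking num):
x, count, num = (7, 20, 21)  # -> x = 7, count = 20, num = 21
x, count, num = (count, num, x)  # -> x = 20, count = 21, num = 7
x, count = (x + num, count - x)  # -> x = 27, count = 1

Answer: 7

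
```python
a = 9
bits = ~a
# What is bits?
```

Answer: -10

Derivation:
Trace (tracking bits):
a = 9  # -> a = 9
bits = ~a  # -> bits = -10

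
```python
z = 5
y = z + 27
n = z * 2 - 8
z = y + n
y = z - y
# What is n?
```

Answer: 2

Derivation:
Trace (tracking n):
z = 5  # -> z = 5
y = z + 27  # -> y = 32
n = z * 2 - 8  # -> n = 2
z = y + n  # -> z = 34
y = z - y  # -> y = 2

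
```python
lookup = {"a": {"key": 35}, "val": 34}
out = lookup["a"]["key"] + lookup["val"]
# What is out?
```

Trace (tracking out):
lookup = {'a': {'key': 35}, 'val': 34}  # -> lookup = {'a': {'key': 35}, 'val': 34}
out = lookup['a']['key'] + lookup['val']  # -> out = 69

Answer: 69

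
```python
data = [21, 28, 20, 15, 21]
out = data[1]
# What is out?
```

Trace (tracking out):
data = [21, 28, 20, 15, 21]  # -> data = [21, 28, 20, 15, 21]
out = data[1]  # -> out = 28

Answer: 28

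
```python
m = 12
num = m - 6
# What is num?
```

Trace (tracking num):
m = 12  # -> m = 12
num = m - 6  # -> num = 6

Answer: 6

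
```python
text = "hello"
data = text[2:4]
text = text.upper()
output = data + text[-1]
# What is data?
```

Answer: 'll'

Derivation:
Trace (tracking data):
text = 'hello'  # -> text = 'hello'
data = text[2:4]  # -> data = 'll'
text = text.upper()  # -> text = 'HELLO'
output = data + text[-1]  # -> output = 'llO'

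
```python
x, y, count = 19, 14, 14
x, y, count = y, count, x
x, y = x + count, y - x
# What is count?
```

Answer: 19

Derivation:
Trace (tracking count):
x, y, count = (19, 14, 14)  # -> x = 19, y = 14, count = 14
x, y, count = (y, count, x)  # -> x = 14, y = 14, count = 19
x, y = (x + count, y - x)  # -> x = 33, y = 0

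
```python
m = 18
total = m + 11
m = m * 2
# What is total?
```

Trace (tracking total):
m = 18  # -> m = 18
total = m + 11  # -> total = 29
m = m * 2  # -> m = 36

Answer: 29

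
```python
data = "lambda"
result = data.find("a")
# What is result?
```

Trace (tracking result):
data = 'lambda'  # -> data = 'lambda'
result = data.find('a')  # -> result = 1

Answer: 1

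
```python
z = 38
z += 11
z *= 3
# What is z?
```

Answer: 147

Derivation:
Trace (tracking z):
z = 38  # -> z = 38
z += 11  # -> z = 49
z *= 3  # -> z = 147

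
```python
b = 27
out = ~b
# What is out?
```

Trace (tracking out):
b = 27  # -> b = 27
out = ~b  # -> out = -28

Answer: -28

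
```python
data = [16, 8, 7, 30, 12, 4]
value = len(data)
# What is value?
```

Trace (tracking value):
data = [16, 8, 7, 30, 12, 4]  # -> data = [16, 8, 7, 30, 12, 4]
value = len(data)  # -> value = 6

Answer: 6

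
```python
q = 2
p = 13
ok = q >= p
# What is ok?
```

Trace (tracking ok):
q = 2  # -> q = 2
p = 13  # -> p = 13
ok = q >= p  # -> ok = False

Answer: False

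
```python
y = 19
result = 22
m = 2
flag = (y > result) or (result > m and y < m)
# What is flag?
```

Trace (tracking flag):
y = 19  # -> y = 19
result = 22  # -> result = 22
m = 2  # -> m = 2
flag = y > result or (result > m and y < m)  # -> flag = False

Answer: False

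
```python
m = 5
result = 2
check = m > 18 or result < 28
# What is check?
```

Answer: True

Derivation:
Trace (tracking check):
m = 5  # -> m = 5
result = 2  # -> result = 2
check = m > 18 or result < 28  # -> check = True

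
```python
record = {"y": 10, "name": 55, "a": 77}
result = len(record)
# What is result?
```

Answer: 3

Derivation:
Trace (tracking result):
record = {'y': 10, 'name': 55, 'a': 77}  # -> record = {'y': 10, 'name': 55, 'a': 77}
result = len(record)  # -> result = 3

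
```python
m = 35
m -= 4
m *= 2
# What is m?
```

Trace (tracking m):
m = 35  # -> m = 35
m -= 4  # -> m = 31
m *= 2  # -> m = 62

Answer: 62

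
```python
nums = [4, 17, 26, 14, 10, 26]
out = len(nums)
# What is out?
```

Answer: 6

Derivation:
Trace (tracking out):
nums = [4, 17, 26, 14, 10, 26]  # -> nums = [4, 17, 26, 14, 10, 26]
out = len(nums)  # -> out = 6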